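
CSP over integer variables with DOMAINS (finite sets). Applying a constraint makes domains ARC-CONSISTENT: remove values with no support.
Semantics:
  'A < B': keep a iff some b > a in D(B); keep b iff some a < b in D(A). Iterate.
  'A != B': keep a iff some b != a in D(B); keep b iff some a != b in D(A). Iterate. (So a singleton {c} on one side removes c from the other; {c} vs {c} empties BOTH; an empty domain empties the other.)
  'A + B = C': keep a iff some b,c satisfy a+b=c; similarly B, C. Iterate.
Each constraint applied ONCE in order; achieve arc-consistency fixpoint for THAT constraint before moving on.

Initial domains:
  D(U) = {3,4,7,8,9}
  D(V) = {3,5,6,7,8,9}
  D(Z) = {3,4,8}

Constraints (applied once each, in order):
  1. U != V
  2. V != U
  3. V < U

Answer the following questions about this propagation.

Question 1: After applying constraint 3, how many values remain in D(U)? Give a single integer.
Constraint 1 (U != V) on D(U)={3,4,7,8,9} D(V)={3,5,6,7,8,9}: no change
Constraint 2 (V != U) on D(V)={3,5,6,7,8,9} D(U)={3,4,7,8,9}: no change
Constraint 3 (V < U) on D(V)={3,5,6,7,8,9} D(U)={3,4,7,8,9}: V {3,5,6,7,8,9}->{3,5,6,7,8}; U {3,4,7,8,9}->{4,7,8,9}
So after constraint 3: D(U)={4,7,8,9}, size = 4

Answer: 4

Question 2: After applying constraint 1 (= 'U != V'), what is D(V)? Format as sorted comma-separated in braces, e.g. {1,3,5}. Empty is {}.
Answer: {3,5,6,7,8,9}

Derivation:
Constraint 1 (U != V) on D(U)={3,4,7,8,9} D(V)={3,5,6,7,8,9}: no change
So after constraint 1: D(V) = {3,5,6,7,8,9}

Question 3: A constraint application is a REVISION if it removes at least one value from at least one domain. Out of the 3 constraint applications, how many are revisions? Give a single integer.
Answer: 1

Derivation:
Constraint 1 (U != V) on D(U)={3,4,7,8,9} D(V)={3,5,6,7,8,9}: no change => not a revision
Constraint 2 (V != U) on D(V)={3,5,6,7,8,9} D(U)={3,4,7,8,9}: no change => not a revision
Constraint 3 (V < U) on D(V)={3,5,6,7,8,9} D(U)={3,4,7,8,9}: V {3,5,6,7,8,9}->{3,5,6,7,8}; U {3,4,7,8,9}->{4,7,8,9} => REVISION
Total revisions = 1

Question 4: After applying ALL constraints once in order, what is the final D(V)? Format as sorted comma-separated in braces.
Constraint 1 (U != V) on D(U)={3,4,7,8,9} D(V)={3,5,6,7,8,9}: no change
Constraint 2 (V != U) on D(V)={3,5,6,7,8,9} D(U)={3,4,7,8,9}: no change
Constraint 3 (V < U) on D(V)={3,5,6,7,8,9} D(U)={3,4,7,8,9}: V {3,5,6,7,8,9}->{3,5,6,7,8}; U {3,4,7,8,9}->{4,7,8,9}
So after all 3 constraints: D(V) = {3,5,6,7,8}

Answer: {3,5,6,7,8}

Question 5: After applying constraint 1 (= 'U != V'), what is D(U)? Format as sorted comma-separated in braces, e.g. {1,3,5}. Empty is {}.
Answer: {3,4,7,8,9}

Derivation:
Constraint 1 (U != V) on D(U)={3,4,7,8,9} D(V)={3,5,6,7,8,9}: no change
So after constraint 1: D(U) = {3,4,7,8,9}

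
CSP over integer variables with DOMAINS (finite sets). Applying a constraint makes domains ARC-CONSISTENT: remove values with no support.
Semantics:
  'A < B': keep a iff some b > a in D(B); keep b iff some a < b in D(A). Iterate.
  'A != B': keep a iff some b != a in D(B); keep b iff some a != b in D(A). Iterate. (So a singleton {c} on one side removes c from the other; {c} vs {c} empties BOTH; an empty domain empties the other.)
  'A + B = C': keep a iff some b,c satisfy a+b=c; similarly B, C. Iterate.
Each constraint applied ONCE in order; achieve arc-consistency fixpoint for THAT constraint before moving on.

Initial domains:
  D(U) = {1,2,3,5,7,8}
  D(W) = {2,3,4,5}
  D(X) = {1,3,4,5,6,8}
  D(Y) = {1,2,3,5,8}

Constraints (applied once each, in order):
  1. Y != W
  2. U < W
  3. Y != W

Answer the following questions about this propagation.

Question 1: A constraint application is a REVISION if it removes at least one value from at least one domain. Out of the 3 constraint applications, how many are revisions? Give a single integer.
Constraint 1 (Y != W) on D(Y)={1,2,3,5,8} D(W)={2,3,4,5}: no change => not a revision
Constraint 2 (U < W) on D(U)={1,2,3,5,7,8} D(W)={2,3,4,5}: U {1,2,3,5,7,8}->{1,2,3} => REVISION
Constraint 3 (Y != W) on D(Y)={1,2,3,5,8} D(W)={2,3,4,5}: no change => not a revision
Total revisions = 1

Answer: 1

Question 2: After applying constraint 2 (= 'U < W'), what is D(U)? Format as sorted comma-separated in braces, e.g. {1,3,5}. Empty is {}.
Answer: {1,2,3}

Derivation:
Constraint 1 (Y != W) on D(Y)={1,2,3,5,8} D(W)={2,3,4,5}: no change
Constraint 2 (U < W) on D(U)={1,2,3,5,7,8} D(W)={2,3,4,5}: U {1,2,3,5,7,8}->{1,2,3}
So after constraint 2: D(U) = {1,2,3}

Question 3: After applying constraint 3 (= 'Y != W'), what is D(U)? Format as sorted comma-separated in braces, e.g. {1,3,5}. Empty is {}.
Answer: {1,2,3}

Derivation:
Constraint 1 (Y != W) on D(Y)={1,2,3,5,8} D(W)={2,3,4,5}: no change
Constraint 2 (U < W) on D(U)={1,2,3,5,7,8} D(W)={2,3,4,5}: U {1,2,3,5,7,8}->{1,2,3}
Constraint 3 (Y != W) on D(Y)={1,2,3,5,8} D(W)={2,3,4,5}: no change
So after constraint 3: D(U) = {1,2,3}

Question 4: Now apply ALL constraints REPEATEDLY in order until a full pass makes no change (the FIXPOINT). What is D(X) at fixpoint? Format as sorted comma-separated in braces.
Answer: {1,3,4,5,6,8}

Derivation:
pass 0 (initial): D(X)={1,3,4,5,6,8}
pass 1: U {1,2,3,5,7,8}->{1,2,3}
pass 2: no change
Fixpoint after 2 passes: D(X) = {1,3,4,5,6,8}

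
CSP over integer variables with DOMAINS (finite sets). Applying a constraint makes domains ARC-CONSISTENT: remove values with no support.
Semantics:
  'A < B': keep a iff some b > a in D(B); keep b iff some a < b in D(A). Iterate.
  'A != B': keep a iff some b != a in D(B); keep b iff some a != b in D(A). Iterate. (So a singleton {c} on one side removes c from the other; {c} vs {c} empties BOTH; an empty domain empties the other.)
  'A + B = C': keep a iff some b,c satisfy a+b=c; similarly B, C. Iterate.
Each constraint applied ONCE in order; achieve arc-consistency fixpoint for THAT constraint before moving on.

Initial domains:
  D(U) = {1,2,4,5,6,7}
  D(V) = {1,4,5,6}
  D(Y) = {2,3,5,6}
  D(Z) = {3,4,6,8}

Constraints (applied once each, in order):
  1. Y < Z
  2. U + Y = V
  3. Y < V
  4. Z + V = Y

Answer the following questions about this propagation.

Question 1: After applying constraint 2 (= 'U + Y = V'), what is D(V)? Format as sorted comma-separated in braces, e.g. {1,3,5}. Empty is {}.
Answer: {4,5,6}

Derivation:
Constraint 1 (Y < Z) on D(Y)={2,3,5,6} D(Z)={3,4,6,8}: no change
Constraint 2 (U + Y = V) on D(U)={1,2,4,5,6,7} D(Y)={2,3,5,6} D(V)={1,4,5,6}: U {1,2,4,5,6,7}->{1,2,4}; Y {2,3,5,6}->{2,3,5}; V {1,4,5,6}->{4,5,6}
So after constraint 2: D(V) = {4,5,6}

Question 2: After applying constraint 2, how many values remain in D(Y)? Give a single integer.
Answer: 3

Derivation:
Constraint 1 (Y < Z) on D(Y)={2,3,5,6} D(Z)={3,4,6,8}: no change
Constraint 2 (U + Y = V) on D(U)={1,2,4,5,6,7} D(Y)={2,3,5,6} D(V)={1,4,5,6}: U {1,2,4,5,6,7}->{1,2,4}; Y {2,3,5,6}->{2,3,5}; V {1,4,5,6}->{4,5,6}
So after constraint 2: D(Y)={2,3,5}, size = 3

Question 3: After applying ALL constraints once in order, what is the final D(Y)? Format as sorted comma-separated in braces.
Constraint 1 (Y < Z) on D(Y)={2,3,5,6} D(Z)={3,4,6,8}: no change
Constraint 2 (U + Y = V) on D(U)={1,2,4,5,6,7} D(Y)={2,3,5,6} D(V)={1,4,5,6}: U {1,2,4,5,6,7}->{1,2,4}; Y {2,3,5,6}->{2,3,5}; V {1,4,5,6}->{4,5,6}
Constraint 3 (Y < V) on D(Y)={2,3,5} D(V)={4,5,6}: no change
Constraint 4 (Z + V = Y) on D(Z)={3,4,6,8} D(V)={4,5,6} D(Y)={2,3,5}: Z {3,4,6,8}->{}; V {4,5,6}->{}; Y {2,3,5}->{}
So after all 4 constraints: D(Y) = {}

Answer: {}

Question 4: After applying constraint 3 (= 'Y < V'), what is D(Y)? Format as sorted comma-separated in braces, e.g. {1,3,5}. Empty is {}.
Constraint 1 (Y < Z) on D(Y)={2,3,5,6} D(Z)={3,4,6,8}: no change
Constraint 2 (U + Y = V) on D(U)={1,2,4,5,6,7} D(Y)={2,3,5,6} D(V)={1,4,5,6}: U {1,2,4,5,6,7}->{1,2,4}; Y {2,3,5,6}->{2,3,5}; V {1,4,5,6}->{4,5,6}
Constraint 3 (Y < V) on D(Y)={2,3,5} D(V)={4,5,6}: no change
So after constraint 3: D(Y) = {2,3,5}

Answer: {2,3,5}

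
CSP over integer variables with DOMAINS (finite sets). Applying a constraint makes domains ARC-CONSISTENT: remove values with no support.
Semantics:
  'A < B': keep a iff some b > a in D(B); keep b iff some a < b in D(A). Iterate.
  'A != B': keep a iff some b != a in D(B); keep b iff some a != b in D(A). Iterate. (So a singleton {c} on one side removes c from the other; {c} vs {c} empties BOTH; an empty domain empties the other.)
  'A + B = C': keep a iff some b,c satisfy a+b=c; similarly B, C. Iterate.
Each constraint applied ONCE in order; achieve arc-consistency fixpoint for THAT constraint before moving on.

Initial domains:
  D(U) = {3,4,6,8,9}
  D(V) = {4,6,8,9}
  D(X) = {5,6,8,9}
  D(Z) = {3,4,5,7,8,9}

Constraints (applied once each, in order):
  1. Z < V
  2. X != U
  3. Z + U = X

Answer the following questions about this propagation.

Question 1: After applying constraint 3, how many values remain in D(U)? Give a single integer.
Constraint 1 (Z < V) on D(Z)={3,4,5,7,8,9} D(V)={4,6,8,9}: Z {3,4,5,7,8,9}->{3,4,5,7,8}
Constraint 2 (X != U) on D(X)={5,6,8,9} D(U)={3,4,6,8,9}: no change
Constraint 3 (Z + U = X) on D(Z)={3,4,5,7,8} D(U)={3,4,6,8,9} D(X)={5,6,8,9}: Z {3,4,5,7,8}->{3,4,5}; U {3,4,6,8,9}->{3,4,6}; X {5,6,8,9}->{6,8,9}
So after constraint 3: D(U)={3,4,6}, size = 3

Answer: 3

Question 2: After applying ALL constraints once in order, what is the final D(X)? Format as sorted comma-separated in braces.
Constraint 1 (Z < V) on D(Z)={3,4,5,7,8,9} D(V)={4,6,8,9}: Z {3,4,5,7,8,9}->{3,4,5,7,8}
Constraint 2 (X != U) on D(X)={5,6,8,9} D(U)={3,4,6,8,9}: no change
Constraint 3 (Z + U = X) on D(Z)={3,4,5,7,8} D(U)={3,4,6,8,9} D(X)={5,6,8,9}: Z {3,4,5,7,8}->{3,4,5}; U {3,4,6,8,9}->{3,4,6}; X {5,6,8,9}->{6,8,9}
So after all 3 constraints: D(X) = {6,8,9}

Answer: {6,8,9}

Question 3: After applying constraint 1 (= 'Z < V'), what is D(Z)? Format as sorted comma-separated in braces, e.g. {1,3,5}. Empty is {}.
Constraint 1 (Z < V) on D(Z)={3,4,5,7,8,9} D(V)={4,6,8,9}: Z {3,4,5,7,8,9}->{3,4,5,7,8}
So after constraint 1: D(Z) = {3,4,5,7,8}

Answer: {3,4,5,7,8}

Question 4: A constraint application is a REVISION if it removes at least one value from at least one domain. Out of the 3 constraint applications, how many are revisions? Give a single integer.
Answer: 2

Derivation:
Constraint 1 (Z < V) on D(Z)={3,4,5,7,8,9} D(V)={4,6,8,9}: Z {3,4,5,7,8,9}->{3,4,5,7,8} => REVISION
Constraint 2 (X != U) on D(X)={5,6,8,9} D(U)={3,4,6,8,9}: no change => not a revision
Constraint 3 (Z + U = X) on D(Z)={3,4,5,7,8} D(U)={3,4,6,8,9} D(X)={5,6,8,9}: Z {3,4,5,7,8}->{3,4,5}; U {3,4,6,8,9}->{3,4,6}; X {5,6,8,9}->{6,8,9} => REVISION
Total revisions = 2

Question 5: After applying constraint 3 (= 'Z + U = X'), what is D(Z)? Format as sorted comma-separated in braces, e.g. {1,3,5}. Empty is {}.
Constraint 1 (Z < V) on D(Z)={3,4,5,7,8,9} D(V)={4,6,8,9}: Z {3,4,5,7,8,9}->{3,4,5,7,8}
Constraint 2 (X != U) on D(X)={5,6,8,9} D(U)={3,4,6,8,9}: no change
Constraint 3 (Z + U = X) on D(Z)={3,4,5,7,8} D(U)={3,4,6,8,9} D(X)={5,6,8,9}: Z {3,4,5,7,8}->{3,4,5}; U {3,4,6,8,9}->{3,4,6}; X {5,6,8,9}->{6,8,9}
So after constraint 3: D(Z) = {3,4,5}

Answer: {3,4,5}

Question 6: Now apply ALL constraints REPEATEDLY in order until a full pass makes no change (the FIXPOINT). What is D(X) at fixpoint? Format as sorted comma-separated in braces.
pass 0 (initial): D(X)={5,6,8,9}
pass 1: U {3,4,6,8,9}->{3,4,6}; X {5,6,8,9}->{6,8,9}; Z {3,4,5,7,8,9}->{3,4,5}
pass 2: no change
Fixpoint after 2 passes: D(X) = {6,8,9}

Answer: {6,8,9}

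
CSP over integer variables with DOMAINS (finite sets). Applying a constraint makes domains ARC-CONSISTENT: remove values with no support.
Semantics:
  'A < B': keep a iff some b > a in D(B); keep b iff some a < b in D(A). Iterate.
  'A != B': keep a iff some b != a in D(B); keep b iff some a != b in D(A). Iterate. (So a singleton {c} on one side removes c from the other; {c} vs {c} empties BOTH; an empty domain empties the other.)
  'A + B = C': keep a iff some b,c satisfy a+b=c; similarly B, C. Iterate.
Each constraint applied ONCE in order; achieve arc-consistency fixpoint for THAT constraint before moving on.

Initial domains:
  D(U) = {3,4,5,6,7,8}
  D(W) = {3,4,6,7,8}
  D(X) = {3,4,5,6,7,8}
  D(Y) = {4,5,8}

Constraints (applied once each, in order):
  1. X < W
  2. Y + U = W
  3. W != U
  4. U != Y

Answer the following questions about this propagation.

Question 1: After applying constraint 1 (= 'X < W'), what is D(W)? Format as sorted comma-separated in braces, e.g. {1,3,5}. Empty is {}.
Constraint 1 (X < W) on D(X)={3,4,5,6,7,8} D(W)={3,4,6,7,8}: X {3,4,5,6,7,8}->{3,4,5,6,7}; W {3,4,6,7,8}->{4,6,7,8}
So after constraint 1: D(W) = {4,6,7,8}

Answer: {4,6,7,8}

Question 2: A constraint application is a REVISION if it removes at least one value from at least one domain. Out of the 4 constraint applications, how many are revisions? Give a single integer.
Answer: 2

Derivation:
Constraint 1 (X < W) on D(X)={3,4,5,6,7,8} D(W)={3,4,6,7,8}: X {3,4,5,6,7,8}->{3,4,5,6,7}; W {3,4,6,7,8}->{4,6,7,8} => REVISION
Constraint 2 (Y + U = W) on D(Y)={4,5,8} D(U)={3,4,5,6,7,8} D(W)={4,6,7,8}: Y {4,5,8}->{4,5}; U {3,4,5,6,7,8}->{3,4}; W {4,6,7,8}->{7,8} => REVISION
Constraint 3 (W != U) on D(W)={7,8} D(U)={3,4}: no change => not a revision
Constraint 4 (U != Y) on D(U)={3,4} D(Y)={4,5}: no change => not a revision
Total revisions = 2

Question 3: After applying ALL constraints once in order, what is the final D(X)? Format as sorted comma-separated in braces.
Answer: {3,4,5,6,7}

Derivation:
Constraint 1 (X < W) on D(X)={3,4,5,6,7,8} D(W)={3,4,6,7,8}: X {3,4,5,6,7,8}->{3,4,5,6,7}; W {3,4,6,7,8}->{4,6,7,8}
Constraint 2 (Y + U = W) on D(Y)={4,5,8} D(U)={3,4,5,6,7,8} D(W)={4,6,7,8}: Y {4,5,8}->{4,5}; U {3,4,5,6,7,8}->{3,4}; W {4,6,7,8}->{7,8}
Constraint 3 (W != U) on D(W)={7,8} D(U)={3,4}: no change
Constraint 4 (U != Y) on D(U)={3,4} D(Y)={4,5}: no change
So after all 4 constraints: D(X) = {3,4,5,6,7}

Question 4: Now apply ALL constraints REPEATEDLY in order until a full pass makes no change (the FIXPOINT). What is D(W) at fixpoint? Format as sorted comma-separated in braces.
pass 0 (initial): D(W)={3,4,6,7,8}
pass 1: U {3,4,5,6,7,8}->{3,4}; W {3,4,6,7,8}->{7,8}; X {3,4,5,6,7,8}->{3,4,5,6,7}; Y {4,5,8}->{4,5}
pass 2: no change
Fixpoint after 2 passes: D(W) = {7,8}

Answer: {7,8}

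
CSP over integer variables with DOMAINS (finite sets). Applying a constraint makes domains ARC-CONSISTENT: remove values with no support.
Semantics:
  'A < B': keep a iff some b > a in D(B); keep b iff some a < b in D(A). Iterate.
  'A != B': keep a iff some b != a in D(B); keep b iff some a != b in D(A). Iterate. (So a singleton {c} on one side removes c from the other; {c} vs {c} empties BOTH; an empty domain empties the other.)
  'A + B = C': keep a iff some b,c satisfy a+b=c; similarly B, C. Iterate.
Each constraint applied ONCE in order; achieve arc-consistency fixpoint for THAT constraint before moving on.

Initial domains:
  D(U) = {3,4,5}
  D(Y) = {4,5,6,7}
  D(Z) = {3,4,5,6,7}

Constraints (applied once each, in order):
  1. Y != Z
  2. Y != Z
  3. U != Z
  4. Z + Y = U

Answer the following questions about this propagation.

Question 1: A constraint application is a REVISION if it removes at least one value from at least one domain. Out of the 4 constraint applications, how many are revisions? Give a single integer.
Answer: 1

Derivation:
Constraint 1 (Y != Z) on D(Y)={4,5,6,7} D(Z)={3,4,5,6,7}: no change => not a revision
Constraint 2 (Y != Z) on D(Y)={4,5,6,7} D(Z)={3,4,5,6,7}: no change => not a revision
Constraint 3 (U != Z) on D(U)={3,4,5} D(Z)={3,4,5,6,7}: no change => not a revision
Constraint 4 (Z + Y = U) on D(Z)={3,4,5,6,7} D(Y)={4,5,6,7} D(U)={3,4,5}: Z {3,4,5,6,7}->{}; Y {4,5,6,7}->{}; U {3,4,5}->{} => REVISION
Total revisions = 1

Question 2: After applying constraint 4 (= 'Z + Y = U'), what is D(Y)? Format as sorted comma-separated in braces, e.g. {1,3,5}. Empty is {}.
Constraint 1 (Y != Z) on D(Y)={4,5,6,7} D(Z)={3,4,5,6,7}: no change
Constraint 2 (Y != Z) on D(Y)={4,5,6,7} D(Z)={3,4,5,6,7}: no change
Constraint 3 (U != Z) on D(U)={3,4,5} D(Z)={3,4,5,6,7}: no change
Constraint 4 (Z + Y = U) on D(Z)={3,4,5,6,7} D(Y)={4,5,6,7} D(U)={3,4,5}: Z {3,4,5,6,7}->{}; Y {4,5,6,7}->{}; U {3,4,5}->{}
So after constraint 4: D(Y) = {}

Answer: {}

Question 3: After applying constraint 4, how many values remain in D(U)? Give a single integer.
Constraint 1 (Y != Z) on D(Y)={4,5,6,7} D(Z)={3,4,5,6,7}: no change
Constraint 2 (Y != Z) on D(Y)={4,5,6,7} D(Z)={3,4,5,6,7}: no change
Constraint 3 (U != Z) on D(U)={3,4,5} D(Z)={3,4,5,6,7}: no change
Constraint 4 (Z + Y = U) on D(Z)={3,4,5,6,7} D(Y)={4,5,6,7} D(U)={3,4,5}: Z {3,4,5,6,7}->{}; Y {4,5,6,7}->{}; U {3,4,5}->{}
So after constraint 4: D(U)={}, size = 0

Answer: 0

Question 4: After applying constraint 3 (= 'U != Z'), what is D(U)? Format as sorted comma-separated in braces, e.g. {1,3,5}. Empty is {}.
Answer: {3,4,5}

Derivation:
Constraint 1 (Y != Z) on D(Y)={4,5,6,7} D(Z)={3,4,5,6,7}: no change
Constraint 2 (Y != Z) on D(Y)={4,5,6,7} D(Z)={3,4,5,6,7}: no change
Constraint 3 (U != Z) on D(U)={3,4,5} D(Z)={3,4,5,6,7}: no change
So after constraint 3: D(U) = {3,4,5}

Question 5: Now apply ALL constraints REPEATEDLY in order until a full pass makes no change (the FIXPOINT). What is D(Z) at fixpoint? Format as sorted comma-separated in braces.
Answer: {}

Derivation:
pass 0 (initial): D(Z)={3,4,5,6,7}
pass 1: U {3,4,5}->{}; Y {4,5,6,7}->{}; Z {3,4,5,6,7}->{}
pass 2: no change
Fixpoint after 2 passes: D(Z) = {}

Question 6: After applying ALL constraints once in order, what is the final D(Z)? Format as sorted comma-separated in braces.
Answer: {}

Derivation:
Constraint 1 (Y != Z) on D(Y)={4,5,6,7} D(Z)={3,4,5,6,7}: no change
Constraint 2 (Y != Z) on D(Y)={4,5,6,7} D(Z)={3,4,5,6,7}: no change
Constraint 3 (U != Z) on D(U)={3,4,5} D(Z)={3,4,5,6,7}: no change
Constraint 4 (Z + Y = U) on D(Z)={3,4,5,6,7} D(Y)={4,5,6,7} D(U)={3,4,5}: Z {3,4,5,6,7}->{}; Y {4,5,6,7}->{}; U {3,4,5}->{}
So after all 4 constraints: D(Z) = {}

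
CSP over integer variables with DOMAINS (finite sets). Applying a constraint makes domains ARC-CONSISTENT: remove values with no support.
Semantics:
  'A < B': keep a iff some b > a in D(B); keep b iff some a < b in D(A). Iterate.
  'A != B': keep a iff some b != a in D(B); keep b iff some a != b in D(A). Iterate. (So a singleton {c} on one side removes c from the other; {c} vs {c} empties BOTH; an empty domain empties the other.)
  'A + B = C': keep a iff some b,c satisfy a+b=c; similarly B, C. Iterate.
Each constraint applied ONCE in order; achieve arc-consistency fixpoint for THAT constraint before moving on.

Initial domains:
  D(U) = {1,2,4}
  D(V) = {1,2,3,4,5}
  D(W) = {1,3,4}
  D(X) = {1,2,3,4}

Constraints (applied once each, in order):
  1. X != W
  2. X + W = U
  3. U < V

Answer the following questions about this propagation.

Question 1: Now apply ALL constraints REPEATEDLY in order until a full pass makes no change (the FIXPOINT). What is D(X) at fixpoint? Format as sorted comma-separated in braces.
Answer: {1,3}

Derivation:
pass 0 (initial): D(X)={1,2,3,4}
pass 1: U {1,2,4}->{2,4}; V {1,2,3,4,5}->{3,4,5}; W {1,3,4}->{1,3}; X {1,2,3,4}->{1,3}
pass 2: no change
Fixpoint after 2 passes: D(X) = {1,3}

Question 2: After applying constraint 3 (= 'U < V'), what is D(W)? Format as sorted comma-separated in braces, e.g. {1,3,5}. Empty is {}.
Answer: {1,3}

Derivation:
Constraint 1 (X != W) on D(X)={1,2,3,4} D(W)={1,3,4}: no change
Constraint 2 (X + W = U) on D(X)={1,2,3,4} D(W)={1,3,4} D(U)={1,2,4}: X {1,2,3,4}->{1,3}; W {1,3,4}->{1,3}; U {1,2,4}->{2,4}
Constraint 3 (U < V) on D(U)={2,4} D(V)={1,2,3,4,5}: V {1,2,3,4,5}->{3,4,5}
So after constraint 3: D(W) = {1,3}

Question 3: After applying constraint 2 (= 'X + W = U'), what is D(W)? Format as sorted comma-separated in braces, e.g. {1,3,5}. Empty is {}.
Answer: {1,3}

Derivation:
Constraint 1 (X != W) on D(X)={1,2,3,4} D(W)={1,3,4}: no change
Constraint 2 (X + W = U) on D(X)={1,2,3,4} D(W)={1,3,4} D(U)={1,2,4}: X {1,2,3,4}->{1,3}; W {1,3,4}->{1,3}; U {1,2,4}->{2,4}
So after constraint 2: D(W) = {1,3}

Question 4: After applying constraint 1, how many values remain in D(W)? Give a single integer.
Constraint 1 (X != W) on D(X)={1,2,3,4} D(W)={1,3,4}: no change
So after constraint 1: D(W)={1,3,4}, size = 3

Answer: 3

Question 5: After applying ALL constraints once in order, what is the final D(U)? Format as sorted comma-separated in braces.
Constraint 1 (X != W) on D(X)={1,2,3,4} D(W)={1,3,4}: no change
Constraint 2 (X + W = U) on D(X)={1,2,3,4} D(W)={1,3,4} D(U)={1,2,4}: X {1,2,3,4}->{1,3}; W {1,3,4}->{1,3}; U {1,2,4}->{2,4}
Constraint 3 (U < V) on D(U)={2,4} D(V)={1,2,3,4,5}: V {1,2,3,4,5}->{3,4,5}
So after all 3 constraints: D(U) = {2,4}

Answer: {2,4}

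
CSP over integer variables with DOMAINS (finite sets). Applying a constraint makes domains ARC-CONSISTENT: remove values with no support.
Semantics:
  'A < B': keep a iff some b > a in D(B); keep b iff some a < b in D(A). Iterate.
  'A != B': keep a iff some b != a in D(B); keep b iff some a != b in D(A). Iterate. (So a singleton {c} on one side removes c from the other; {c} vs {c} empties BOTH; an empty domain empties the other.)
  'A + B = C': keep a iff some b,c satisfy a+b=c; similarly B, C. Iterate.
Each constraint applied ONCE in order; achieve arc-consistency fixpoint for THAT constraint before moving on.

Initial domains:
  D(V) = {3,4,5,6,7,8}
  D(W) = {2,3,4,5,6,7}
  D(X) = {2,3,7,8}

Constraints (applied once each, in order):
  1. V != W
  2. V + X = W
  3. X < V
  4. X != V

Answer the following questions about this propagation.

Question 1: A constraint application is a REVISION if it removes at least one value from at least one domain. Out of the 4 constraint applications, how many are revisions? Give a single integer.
Constraint 1 (V != W) on D(V)={3,4,5,6,7,8} D(W)={2,3,4,5,6,7}: no change => not a revision
Constraint 2 (V + X = W) on D(V)={3,4,5,6,7,8} D(X)={2,3,7,8} D(W)={2,3,4,5,6,7}: V {3,4,5,6,7,8}->{3,4,5}; X {2,3,7,8}->{2,3}; W {2,3,4,5,6,7}->{5,6,7} => REVISION
Constraint 3 (X < V) on D(X)={2,3} D(V)={3,4,5}: no change => not a revision
Constraint 4 (X != V) on D(X)={2,3} D(V)={3,4,5}: no change => not a revision
Total revisions = 1

Answer: 1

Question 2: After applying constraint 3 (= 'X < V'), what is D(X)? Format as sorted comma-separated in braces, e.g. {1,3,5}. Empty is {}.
Answer: {2,3}

Derivation:
Constraint 1 (V != W) on D(V)={3,4,5,6,7,8} D(W)={2,3,4,5,6,7}: no change
Constraint 2 (V + X = W) on D(V)={3,4,5,6,7,8} D(X)={2,3,7,8} D(W)={2,3,4,5,6,7}: V {3,4,5,6,7,8}->{3,4,5}; X {2,3,7,8}->{2,3}; W {2,3,4,5,6,7}->{5,6,7}
Constraint 3 (X < V) on D(X)={2,3} D(V)={3,4,5}: no change
So after constraint 3: D(X) = {2,3}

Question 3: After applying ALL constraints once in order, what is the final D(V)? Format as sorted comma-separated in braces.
Constraint 1 (V != W) on D(V)={3,4,5,6,7,8} D(W)={2,3,4,5,6,7}: no change
Constraint 2 (V + X = W) on D(V)={3,4,5,6,7,8} D(X)={2,3,7,8} D(W)={2,3,4,5,6,7}: V {3,4,5,6,7,8}->{3,4,5}; X {2,3,7,8}->{2,3}; W {2,3,4,5,6,7}->{5,6,7}
Constraint 3 (X < V) on D(X)={2,3} D(V)={3,4,5}: no change
Constraint 4 (X != V) on D(X)={2,3} D(V)={3,4,5}: no change
So after all 4 constraints: D(V) = {3,4,5}

Answer: {3,4,5}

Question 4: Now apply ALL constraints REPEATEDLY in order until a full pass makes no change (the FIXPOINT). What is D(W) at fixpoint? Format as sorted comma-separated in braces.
Answer: {5,6,7}

Derivation:
pass 0 (initial): D(W)={2,3,4,5,6,7}
pass 1: V {3,4,5,6,7,8}->{3,4,5}; W {2,3,4,5,6,7}->{5,6,7}; X {2,3,7,8}->{2,3}
pass 2: no change
Fixpoint after 2 passes: D(W) = {5,6,7}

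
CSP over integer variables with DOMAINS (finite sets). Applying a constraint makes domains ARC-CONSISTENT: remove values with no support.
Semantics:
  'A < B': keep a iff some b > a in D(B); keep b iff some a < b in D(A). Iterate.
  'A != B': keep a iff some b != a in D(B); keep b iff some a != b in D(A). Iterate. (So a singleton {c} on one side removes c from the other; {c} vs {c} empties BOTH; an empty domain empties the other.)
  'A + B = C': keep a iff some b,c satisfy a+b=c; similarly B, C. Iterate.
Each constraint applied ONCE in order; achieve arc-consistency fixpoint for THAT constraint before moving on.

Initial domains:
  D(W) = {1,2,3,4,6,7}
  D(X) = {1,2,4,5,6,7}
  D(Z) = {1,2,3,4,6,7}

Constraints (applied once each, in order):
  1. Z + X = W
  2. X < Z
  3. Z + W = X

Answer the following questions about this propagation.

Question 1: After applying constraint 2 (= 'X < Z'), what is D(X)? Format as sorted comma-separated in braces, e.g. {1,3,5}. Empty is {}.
Answer: {1,2,4,5}

Derivation:
Constraint 1 (Z + X = W) on D(Z)={1,2,3,4,6,7} D(X)={1,2,4,5,6,7} D(W)={1,2,3,4,6,7}: Z {1,2,3,4,6,7}->{1,2,3,4,6}; X {1,2,4,5,6,7}->{1,2,4,5,6}; W {1,2,3,4,6,7}->{2,3,4,6,7}
Constraint 2 (X < Z) on D(X)={1,2,4,5,6} D(Z)={1,2,3,4,6}: X {1,2,4,5,6}->{1,2,4,5}; Z {1,2,3,4,6}->{2,3,4,6}
So after constraint 2: D(X) = {1,2,4,5}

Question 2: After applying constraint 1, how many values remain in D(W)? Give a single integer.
Answer: 5

Derivation:
Constraint 1 (Z + X = W) on D(Z)={1,2,3,4,6,7} D(X)={1,2,4,5,6,7} D(W)={1,2,3,4,6,7}: Z {1,2,3,4,6,7}->{1,2,3,4,6}; X {1,2,4,5,6,7}->{1,2,4,5,6}; W {1,2,3,4,6,7}->{2,3,4,6,7}
So after constraint 1: D(W)={2,3,4,6,7}, size = 5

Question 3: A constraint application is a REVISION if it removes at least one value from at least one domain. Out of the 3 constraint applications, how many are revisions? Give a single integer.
Answer: 3

Derivation:
Constraint 1 (Z + X = W) on D(Z)={1,2,3,4,6,7} D(X)={1,2,4,5,6,7} D(W)={1,2,3,4,6,7}: Z {1,2,3,4,6,7}->{1,2,3,4,6}; X {1,2,4,5,6,7}->{1,2,4,5,6}; W {1,2,3,4,6,7}->{2,3,4,6,7} => REVISION
Constraint 2 (X < Z) on D(X)={1,2,4,5,6} D(Z)={1,2,3,4,6}: X {1,2,4,5,6}->{1,2,4,5}; Z {1,2,3,4,6}->{2,3,4,6} => REVISION
Constraint 3 (Z + W = X) on D(Z)={2,3,4,6} D(W)={2,3,4,6,7} D(X)={1,2,4,5}: Z {2,3,4,6}->{2,3}; W {2,3,4,6,7}->{2,3}; X {1,2,4,5}->{4,5} => REVISION
Total revisions = 3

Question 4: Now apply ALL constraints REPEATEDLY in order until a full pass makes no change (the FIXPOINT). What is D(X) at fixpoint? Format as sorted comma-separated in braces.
Answer: {}

Derivation:
pass 0 (initial): D(X)={1,2,4,5,6,7}
pass 1: W {1,2,3,4,6,7}->{2,3}; X {1,2,4,5,6,7}->{4,5}; Z {1,2,3,4,6,7}->{2,3}
pass 2: W {2,3}->{}; X {4,5}->{}; Z {2,3}->{}
pass 3: no change
Fixpoint after 3 passes: D(X) = {}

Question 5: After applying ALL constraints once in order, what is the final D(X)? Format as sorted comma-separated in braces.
Constraint 1 (Z + X = W) on D(Z)={1,2,3,4,6,7} D(X)={1,2,4,5,6,7} D(W)={1,2,3,4,6,7}: Z {1,2,3,4,6,7}->{1,2,3,4,6}; X {1,2,4,5,6,7}->{1,2,4,5,6}; W {1,2,3,4,6,7}->{2,3,4,6,7}
Constraint 2 (X < Z) on D(X)={1,2,4,5,6} D(Z)={1,2,3,4,6}: X {1,2,4,5,6}->{1,2,4,5}; Z {1,2,3,4,6}->{2,3,4,6}
Constraint 3 (Z + W = X) on D(Z)={2,3,4,6} D(W)={2,3,4,6,7} D(X)={1,2,4,5}: Z {2,3,4,6}->{2,3}; W {2,3,4,6,7}->{2,3}; X {1,2,4,5}->{4,5}
So after all 3 constraints: D(X) = {4,5}

Answer: {4,5}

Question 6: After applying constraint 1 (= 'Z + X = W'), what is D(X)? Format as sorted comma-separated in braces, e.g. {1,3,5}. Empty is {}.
Constraint 1 (Z + X = W) on D(Z)={1,2,3,4,6,7} D(X)={1,2,4,5,6,7} D(W)={1,2,3,4,6,7}: Z {1,2,3,4,6,7}->{1,2,3,4,6}; X {1,2,4,5,6,7}->{1,2,4,5,6}; W {1,2,3,4,6,7}->{2,3,4,6,7}
So after constraint 1: D(X) = {1,2,4,5,6}

Answer: {1,2,4,5,6}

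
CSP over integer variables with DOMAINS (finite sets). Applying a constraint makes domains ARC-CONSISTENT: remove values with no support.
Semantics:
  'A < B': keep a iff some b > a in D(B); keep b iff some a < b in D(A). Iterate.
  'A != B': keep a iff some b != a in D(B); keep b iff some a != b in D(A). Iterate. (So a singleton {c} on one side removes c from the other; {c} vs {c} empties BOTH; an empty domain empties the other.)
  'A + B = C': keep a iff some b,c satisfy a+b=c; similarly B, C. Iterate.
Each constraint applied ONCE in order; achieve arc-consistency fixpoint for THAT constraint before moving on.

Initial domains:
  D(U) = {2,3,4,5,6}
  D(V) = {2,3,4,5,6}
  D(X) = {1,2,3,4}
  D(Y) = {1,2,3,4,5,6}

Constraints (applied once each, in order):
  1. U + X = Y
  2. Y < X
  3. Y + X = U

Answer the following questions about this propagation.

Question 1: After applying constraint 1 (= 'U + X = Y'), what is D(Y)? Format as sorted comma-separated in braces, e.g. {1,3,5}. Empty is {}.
Constraint 1 (U + X = Y) on D(U)={2,3,4,5,6} D(X)={1,2,3,4} D(Y)={1,2,3,4,5,6}: U {2,3,4,5,6}->{2,3,4,5}; Y {1,2,3,4,5,6}->{3,4,5,6}
So after constraint 1: D(Y) = {3,4,5,6}

Answer: {3,4,5,6}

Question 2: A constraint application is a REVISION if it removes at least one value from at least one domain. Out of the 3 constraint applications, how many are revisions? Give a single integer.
Constraint 1 (U + X = Y) on D(U)={2,3,4,5,6} D(X)={1,2,3,4} D(Y)={1,2,3,4,5,6}: U {2,3,4,5,6}->{2,3,4,5}; Y {1,2,3,4,5,6}->{3,4,5,6} => REVISION
Constraint 2 (Y < X) on D(Y)={3,4,5,6} D(X)={1,2,3,4}: Y {3,4,5,6}->{3}; X {1,2,3,4}->{4} => REVISION
Constraint 3 (Y + X = U) on D(Y)={3} D(X)={4} D(U)={2,3,4,5}: Y {3}->{}; X {4}->{}; U {2,3,4,5}->{} => REVISION
Total revisions = 3

Answer: 3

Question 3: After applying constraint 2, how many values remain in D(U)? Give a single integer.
Constraint 1 (U + X = Y) on D(U)={2,3,4,5,6} D(X)={1,2,3,4} D(Y)={1,2,3,4,5,6}: U {2,3,4,5,6}->{2,3,4,5}; Y {1,2,3,4,5,6}->{3,4,5,6}
Constraint 2 (Y < X) on D(Y)={3,4,5,6} D(X)={1,2,3,4}: Y {3,4,5,6}->{3}; X {1,2,3,4}->{4}
So after constraint 2: D(U)={2,3,4,5}, size = 4

Answer: 4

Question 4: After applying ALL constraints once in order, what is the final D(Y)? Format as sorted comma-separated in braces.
Constraint 1 (U + X = Y) on D(U)={2,3,4,5,6} D(X)={1,2,3,4} D(Y)={1,2,3,4,5,6}: U {2,3,4,5,6}->{2,3,4,5}; Y {1,2,3,4,5,6}->{3,4,5,6}
Constraint 2 (Y < X) on D(Y)={3,4,5,6} D(X)={1,2,3,4}: Y {3,4,5,6}->{3}; X {1,2,3,4}->{4}
Constraint 3 (Y + X = U) on D(Y)={3} D(X)={4} D(U)={2,3,4,5}: Y {3}->{}; X {4}->{}; U {2,3,4,5}->{}
So after all 3 constraints: D(Y) = {}

Answer: {}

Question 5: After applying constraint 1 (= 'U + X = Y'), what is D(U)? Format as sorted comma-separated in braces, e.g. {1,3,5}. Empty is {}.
Constraint 1 (U + X = Y) on D(U)={2,3,4,5,6} D(X)={1,2,3,4} D(Y)={1,2,3,4,5,6}: U {2,3,4,5,6}->{2,3,4,5}; Y {1,2,3,4,5,6}->{3,4,5,6}
So after constraint 1: D(U) = {2,3,4,5}

Answer: {2,3,4,5}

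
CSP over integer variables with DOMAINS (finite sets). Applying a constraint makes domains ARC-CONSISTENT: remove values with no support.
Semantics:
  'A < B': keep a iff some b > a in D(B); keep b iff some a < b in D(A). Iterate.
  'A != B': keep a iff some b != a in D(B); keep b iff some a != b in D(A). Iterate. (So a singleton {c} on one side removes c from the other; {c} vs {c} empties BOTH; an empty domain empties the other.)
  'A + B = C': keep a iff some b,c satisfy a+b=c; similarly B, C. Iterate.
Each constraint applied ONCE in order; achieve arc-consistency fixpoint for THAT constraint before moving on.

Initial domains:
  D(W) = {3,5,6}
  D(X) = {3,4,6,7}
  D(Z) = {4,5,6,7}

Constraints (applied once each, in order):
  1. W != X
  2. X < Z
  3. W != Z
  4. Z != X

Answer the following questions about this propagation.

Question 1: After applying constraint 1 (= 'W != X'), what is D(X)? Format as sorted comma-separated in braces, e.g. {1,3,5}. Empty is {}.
Answer: {3,4,6,7}

Derivation:
Constraint 1 (W != X) on D(W)={3,5,6} D(X)={3,4,6,7}: no change
So after constraint 1: D(X) = {3,4,6,7}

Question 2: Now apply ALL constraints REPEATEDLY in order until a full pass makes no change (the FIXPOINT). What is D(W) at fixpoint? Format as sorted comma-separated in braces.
pass 0 (initial): D(W)={3,5,6}
pass 1: X {3,4,6,7}->{3,4,6}
pass 2: no change
Fixpoint after 2 passes: D(W) = {3,5,6}

Answer: {3,5,6}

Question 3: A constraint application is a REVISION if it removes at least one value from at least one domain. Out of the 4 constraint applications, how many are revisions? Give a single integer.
Constraint 1 (W != X) on D(W)={3,5,6} D(X)={3,4,6,7}: no change => not a revision
Constraint 2 (X < Z) on D(X)={3,4,6,7} D(Z)={4,5,6,7}: X {3,4,6,7}->{3,4,6} => REVISION
Constraint 3 (W != Z) on D(W)={3,5,6} D(Z)={4,5,6,7}: no change => not a revision
Constraint 4 (Z != X) on D(Z)={4,5,6,7} D(X)={3,4,6}: no change => not a revision
Total revisions = 1

Answer: 1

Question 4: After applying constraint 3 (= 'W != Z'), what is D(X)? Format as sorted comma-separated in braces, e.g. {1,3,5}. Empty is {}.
Constraint 1 (W != X) on D(W)={3,5,6} D(X)={3,4,6,7}: no change
Constraint 2 (X < Z) on D(X)={3,4,6,7} D(Z)={4,5,6,7}: X {3,4,6,7}->{3,4,6}
Constraint 3 (W != Z) on D(W)={3,5,6} D(Z)={4,5,6,7}: no change
So after constraint 3: D(X) = {3,4,6}

Answer: {3,4,6}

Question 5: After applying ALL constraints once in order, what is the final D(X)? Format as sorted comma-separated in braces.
Constraint 1 (W != X) on D(W)={3,5,6} D(X)={3,4,6,7}: no change
Constraint 2 (X < Z) on D(X)={3,4,6,7} D(Z)={4,5,6,7}: X {3,4,6,7}->{3,4,6}
Constraint 3 (W != Z) on D(W)={3,5,6} D(Z)={4,5,6,7}: no change
Constraint 4 (Z != X) on D(Z)={4,5,6,7} D(X)={3,4,6}: no change
So after all 4 constraints: D(X) = {3,4,6}

Answer: {3,4,6}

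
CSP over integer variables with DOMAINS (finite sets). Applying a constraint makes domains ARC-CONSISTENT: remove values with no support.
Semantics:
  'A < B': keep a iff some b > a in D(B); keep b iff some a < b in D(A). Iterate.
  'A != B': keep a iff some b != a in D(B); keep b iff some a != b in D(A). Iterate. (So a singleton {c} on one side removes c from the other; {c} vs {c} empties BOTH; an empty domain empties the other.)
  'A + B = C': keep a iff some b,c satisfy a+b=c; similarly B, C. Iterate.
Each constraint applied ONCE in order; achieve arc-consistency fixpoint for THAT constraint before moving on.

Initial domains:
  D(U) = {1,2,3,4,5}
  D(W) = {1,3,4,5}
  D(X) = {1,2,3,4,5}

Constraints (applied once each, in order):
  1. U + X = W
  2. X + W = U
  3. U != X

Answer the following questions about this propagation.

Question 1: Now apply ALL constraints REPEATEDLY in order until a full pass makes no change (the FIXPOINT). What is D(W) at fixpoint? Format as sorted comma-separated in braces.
Answer: {}

Derivation:
pass 0 (initial): D(W)={1,3,4,5}
pass 1: U {1,2,3,4,5}->{4}; W {1,3,4,5}->{3}; X {1,2,3,4,5}->{1}
pass 2: U {4}->{}; W {3}->{}; X {1}->{}
pass 3: no change
Fixpoint after 3 passes: D(W) = {}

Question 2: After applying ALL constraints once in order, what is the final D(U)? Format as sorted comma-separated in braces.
Answer: {4}

Derivation:
Constraint 1 (U + X = W) on D(U)={1,2,3,4,5} D(X)={1,2,3,4,5} D(W)={1,3,4,5}: U {1,2,3,4,5}->{1,2,3,4}; X {1,2,3,4,5}->{1,2,3,4}; W {1,3,4,5}->{3,4,5}
Constraint 2 (X + W = U) on D(X)={1,2,3,4} D(W)={3,4,5} D(U)={1,2,3,4}: X {1,2,3,4}->{1}; W {3,4,5}->{3}; U {1,2,3,4}->{4}
Constraint 3 (U != X) on D(U)={4} D(X)={1}: no change
So after all 3 constraints: D(U) = {4}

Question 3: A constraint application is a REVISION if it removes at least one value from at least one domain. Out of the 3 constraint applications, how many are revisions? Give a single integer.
Answer: 2

Derivation:
Constraint 1 (U + X = W) on D(U)={1,2,3,4,5} D(X)={1,2,3,4,5} D(W)={1,3,4,5}: U {1,2,3,4,5}->{1,2,3,4}; X {1,2,3,4,5}->{1,2,3,4}; W {1,3,4,5}->{3,4,5} => REVISION
Constraint 2 (X + W = U) on D(X)={1,2,3,4} D(W)={3,4,5} D(U)={1,2,3,4}: X {1,2,3,4}->{1}; W {3,4,5}->{3}; U {1,2,3,4}->{4} => REVISION
Constraint 3 (U != X) on D(U)={4} D(X)={1}: no change => not a revision
Total revisions = 2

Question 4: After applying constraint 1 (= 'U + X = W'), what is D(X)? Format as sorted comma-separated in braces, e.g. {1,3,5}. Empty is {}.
Answer: {1,2,3,4}

Derivation:
Constraint 1 (U + X = W) on D(U)={1,2,3,4,5} D(X)={1,2,3,4,5} D(W)={1,3,4,5}: U {1,2,3,4,5}->{1,2,3,4}; X {1,2,3,4,5}->{1,2,3,4}; W {1,3,4,5}->{3,4,5}
So after constraint 1: D(X) = {1,2,3,4}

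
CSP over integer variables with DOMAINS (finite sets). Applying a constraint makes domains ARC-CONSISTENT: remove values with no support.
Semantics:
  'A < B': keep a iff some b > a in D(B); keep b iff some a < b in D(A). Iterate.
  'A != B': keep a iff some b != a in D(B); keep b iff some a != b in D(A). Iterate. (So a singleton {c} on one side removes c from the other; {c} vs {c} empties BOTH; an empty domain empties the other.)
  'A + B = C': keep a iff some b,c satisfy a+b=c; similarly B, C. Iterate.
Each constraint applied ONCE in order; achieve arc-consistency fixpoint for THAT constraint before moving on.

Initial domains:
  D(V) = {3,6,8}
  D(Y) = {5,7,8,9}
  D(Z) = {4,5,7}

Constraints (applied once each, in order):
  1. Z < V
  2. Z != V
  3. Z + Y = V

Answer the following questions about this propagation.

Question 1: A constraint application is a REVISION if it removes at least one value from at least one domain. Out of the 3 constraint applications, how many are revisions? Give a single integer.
Answer: 2

Derivation:
Constraint 1 (Z < V) on D(Z)={4,5,7} D(V)={3,6,8}: V {3,6,8}->{6,8} => REVISION
Constraint 2 (Z != V) on D(Z)={4,5,7} D(V)={6,8}: no change => not a revision
Constraint 3 (Z + Y = V) on D(Z)={4,5,7} D(Y)={5,7,8,9} D(V)={6,8}: Z {4,5,7}->{}; Y {5,7,8,9}->{}; V {6,8}->{} => REVISION
Total revisions = 2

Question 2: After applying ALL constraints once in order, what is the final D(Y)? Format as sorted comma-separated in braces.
Answer: {}

Derivation:
Constraint 1 (Z < V) on D(Z)={4,5,7} D(V)={3,6,8}: V {3,6,8}->{6,8}
Constraint 2 (Z != V) on D(Z)={4,5,7} D(V)={6,8}: no change
Constraint 3 (Z + Y = V) on D(Z)={4,5,7} D(Y)={5,7,8,9} D(V)={6,8}: Z {4,5,7}->{}; Y {5,7,8,9}->{}; V {6,8}->{}
So after all 3 constraints: D(Y) = {}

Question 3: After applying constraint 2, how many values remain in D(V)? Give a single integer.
Constraint 1 (Z < V) on D(Z)={4,5,7} D(V)={3,6,8}: V {3,6,8}->{6,8}
Constraint 2 (Z != V) on D(Z)={4,5,7} D(V)={6,8}: no change
So after constraint 2: D(V)={6,8}, size = 2

Answer: 2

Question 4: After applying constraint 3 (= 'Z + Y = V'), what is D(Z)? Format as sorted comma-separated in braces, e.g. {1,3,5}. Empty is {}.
Answer: {}

Derivation:
Constraint 1 (Z < V) on D(Z)={4,5,7} D(V)={3,6,8}: V {3,6,8}->{6,8}
Constraint 2 (Z != V) on D(Z)={4,5,7} D(V)={6,8}: no change
Constraint 3 (Z + Y = V) on D(Z)={4,5,7} D(Y)={5,7,8,9} D(V)={6,8}: Z {4,5,7}->{}; Y {5,7,8,9}->{}; V {6,8}->{}
So after constraint 3: D(Z) = {}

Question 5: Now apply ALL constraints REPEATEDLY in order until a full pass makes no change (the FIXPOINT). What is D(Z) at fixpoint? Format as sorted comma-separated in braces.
Answer: {}

Derivation:
pass 0 (initial): D(Z)={4,5,7}
pass 1: V {3,6,8}->{}; Y {5,7,8,9}->{}; Z {4,5,7}->{}
pass 2: no change
Fixpoint after 2 passes: D(Z) = {}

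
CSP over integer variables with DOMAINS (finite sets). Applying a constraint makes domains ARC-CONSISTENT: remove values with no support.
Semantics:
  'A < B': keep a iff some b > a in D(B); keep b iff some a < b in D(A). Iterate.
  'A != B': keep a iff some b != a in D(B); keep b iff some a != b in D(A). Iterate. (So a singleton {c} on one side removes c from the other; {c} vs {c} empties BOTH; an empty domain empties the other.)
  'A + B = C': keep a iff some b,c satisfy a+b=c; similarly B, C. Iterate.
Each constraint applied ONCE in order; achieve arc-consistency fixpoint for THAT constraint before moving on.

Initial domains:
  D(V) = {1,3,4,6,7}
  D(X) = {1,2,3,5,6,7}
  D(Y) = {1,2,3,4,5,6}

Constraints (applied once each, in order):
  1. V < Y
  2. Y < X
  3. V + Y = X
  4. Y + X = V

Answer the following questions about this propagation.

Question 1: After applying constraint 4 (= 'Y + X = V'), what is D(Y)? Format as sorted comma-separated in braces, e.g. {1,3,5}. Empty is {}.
Constraint 1 (V < Y) on D(V)={1,3,4,6,7} D(Y)={1,2,3,4,5,6}: V {1,3,4,6,7}->{1,3,4}; Y {1,2,3,4,5,6}->{2,3,4,5,6}
Constraint 2 (Y < X) on D(Y)={2,3,4,5,6} D(X)={1,2,3,5,6,7}: X {1,2,3,5,6,7}->{3,5,6,7}
Constraint 3 (V + Y = X) on D(V)={1,3,4} D(Y)={2,3,4,5,6} D(X)={3,5,6,7}: no change
Constraint 4 (Y + X = V) on D(Y)={2,3,4,5,6} D(X)={3,5,6,7} D(V)={1,3,4}: Y {2,3,4,5,6}->{}; X {3,5,6,7}->{}; V {1,3,4}->{}
So after constraint 4: D(Y) = {}

Answer: {}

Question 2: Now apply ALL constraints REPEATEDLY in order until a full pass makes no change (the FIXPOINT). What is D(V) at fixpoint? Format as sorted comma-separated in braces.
pass 0 (initial): D(V)={1,3,4,6,7}
pass 1: V {1,3,4,6,7}->{}; X {1,2,3,5,6,7}->{}; Y {1,2,3,4,5,6}->{}
pass 2: no change
Fixpoint after 2 passes: D(V) = {}

Answer: {}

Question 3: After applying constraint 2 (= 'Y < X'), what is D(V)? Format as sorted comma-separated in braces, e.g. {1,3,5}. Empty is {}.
Answer: {1,3,4}

Derivation:
Constraint 1 (V < Y) on D(V)={1,3,4,6,7} D(Y)={1,2,3,4,5,6}: V {1,3,4,6,7}->{1,3,4}; Y {1,2,3,4,5,6}->{2,3,4,5,6}
Constraint 2 (Y < X) on D(Y)={2,3,4,5,6} D(X)={1,2,3,5,6,7}: X {1,2,3,5,6,7}->{3,5,6,7}
So after constraint 2: D(V) = {1,3,4}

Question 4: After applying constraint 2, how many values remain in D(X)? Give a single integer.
Answer: 4

Derivation:
Constraint 1 (V < Y) on D(V)={1,3,4,6,7} D(Y)={1,2,3,4,5,6}: V {1,3,4,6,7}->{1,3,4}; Y {1,2,3,4,5,6}->{2,3,4,5,6}
Constraint 2 (Y < X) on D(Y)={2,3,4,5,6} D(X)={1,2,3,5,6,7}: X {1,2,3,5,6,7}->{3,5,6,7}
So after constraint 2: D(X)={3,5,6,7}, size = 4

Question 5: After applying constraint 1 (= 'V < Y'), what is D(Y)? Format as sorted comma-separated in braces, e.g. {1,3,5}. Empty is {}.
Answer: {2,3,4,5,6}

Derivation:
Constraint 1 (V < Y) on D(V)={1,3,4,6,7} D(Y)={1,2,3,4,5,6}: V {1,3,4,6,7}->{1,3,4}; Y {1,2,3,4,5,6}->{2,3,4,5,6}
So after constraint 1: D(Y) = {2,3,4,5,6}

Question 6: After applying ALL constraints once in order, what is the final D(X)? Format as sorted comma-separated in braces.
Constraint 1 (V < Y) on D(V)={1,3,4,6,7} D(Y)={1,2,3,4,5,6}: V {1,3,4,6,7}->{1,3,4}; Y {1,2,3,4,5,6}->{2,3,4,5,6}
Constraint 2 (Y < X) on D(Y)={2,3,4,5,6} D(X)={1,2,3,5,6,7}: X {1,2,3,5,6,7}->{3,5,6,7}
Constraint 3 (V + Y = X) on D(V)={1,3,4} D(Y)={2,3,4,5,6} D(X)={3,5,6,7}: no change
Constraint 4 (Y + X = V) on D(Y)={2,3,4,5,6} D(X)={3,5,6,7} D(V)={1,3,4}: Y {2,3,4,5,6}->{}; X {3,5,6,7}->{}; V {1,3,4}->{}
So after all 4 constraints: D(X) = {}

Answer: {}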